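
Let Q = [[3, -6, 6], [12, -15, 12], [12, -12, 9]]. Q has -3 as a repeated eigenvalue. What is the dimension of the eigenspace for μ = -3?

2

Q + 3I = [[6, -6, 6], [12, -12, 12], [12, -12, 12]].
This matrix has rank 1, so its null space has dimension 3 − 1 = 2.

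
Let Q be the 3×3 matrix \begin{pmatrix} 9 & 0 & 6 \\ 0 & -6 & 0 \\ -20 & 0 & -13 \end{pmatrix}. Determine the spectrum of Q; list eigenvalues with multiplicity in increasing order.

Characteristic polynomial: p(μ) = μ^3 + 10μ^2 + 27μ + 18 = (μ + 1)(μ + 3)(μ + 6).
Roots (with multiplicity): -6, -3, -1.

-6, -3, -1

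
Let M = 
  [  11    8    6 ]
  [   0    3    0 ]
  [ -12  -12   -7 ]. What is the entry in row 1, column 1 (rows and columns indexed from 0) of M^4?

81

Characteristic polynomial: s^3 - 7s^2 + 7s + 15 = (s - 5)(s - 3)(s + 1), so the eigenvalues are -1, 3, 5.
s=-1: eigenvector (-1, 0, 2).
s=3: eigenvector (-1, 1, 0).
s=5: eigenvector (-1, 0, 1).
P = [[-1, -1, -1], [0, 1, 0], [2, 0, 1]], D = diag(-1, 3, 5), P⁻¹ = [[1, 1, 1], [0, 1, 0], [-2, -2, -1]].
M⁴ = P·diag(1, 81, 625)·P⁻¹ = [[1249, 1168, 624], [0, 81, 0], [-1248, -1248, -623]].
The requested entry is 81.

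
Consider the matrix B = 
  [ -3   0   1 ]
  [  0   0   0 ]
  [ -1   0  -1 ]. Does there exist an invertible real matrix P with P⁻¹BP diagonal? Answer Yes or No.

Characteristic polynomial: p(t) = t^3 + 4t^2 + 4t = t(t + 2)^2.
t = -2 has algebraic multiplicity 2; rank(B + 2I) = 2, so geometric multiplicity = 1.
Geometric multiplicity < algebraic multiplicity, so B is not diagonalizable.

No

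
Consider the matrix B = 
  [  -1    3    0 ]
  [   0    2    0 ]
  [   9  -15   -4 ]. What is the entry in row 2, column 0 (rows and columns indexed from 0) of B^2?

-45

Characteristic polynomial: s^3 + 3s^2 - 6s - 8 = (s - 2)(s + 1)(s + 4), so the eigenvalues are -4, -1, 2.
s=2: eigenvector (1, 1, -1).
s=-1: eigenvector (1, 0, 3).
s=-4: eigenvector (0, 0, 1).
P = [[1, 1, 0], [1, 0, 0], [-1, 3, 1]], D = diag(2, -1, -4), P⁻¹ = [[0, 1, 0], [1, -1, 0], [-3, 4, 1]].
B² = P·diag(4, 1, 16)·P⁻¹ = [[1, 3, 0], [0, 4, 0], [-45, 57, 16]].
The requested entry is -45.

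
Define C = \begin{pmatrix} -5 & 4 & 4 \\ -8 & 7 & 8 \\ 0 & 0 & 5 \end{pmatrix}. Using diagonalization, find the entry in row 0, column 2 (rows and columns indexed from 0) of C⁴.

1088

Characteristic polynomial: μ^3 - 7μ^2 + 7μ + 15 = (μ - 5)(μ - 3)(μ + 1), so the eigenvalues are -1, 3, 5.
μ=3: eigenvector (1, 2, 0).
μ=-1: eigenvector (-1, -1, 0).
μ=5: eigenvector (2, 4, 1).
P = [[1, -1, 2], [2, -1, 4], [0, 0, 1]], D = diag(3, -1, 5), P⁻¹ = [[-1, 1, -2], [-2, 1, 0], [0, 0, 1]].
C⁴ = P·diag(81, 1, 625)·P⁻¹ = [[-79, 80, 1088], [-160, 161, 2176], [0, 0, 625]].
The requested entry is 1088.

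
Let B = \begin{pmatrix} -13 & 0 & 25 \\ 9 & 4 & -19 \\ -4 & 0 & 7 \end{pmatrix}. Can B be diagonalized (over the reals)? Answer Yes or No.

Characteristic polynomial: p(t) = t^3 + 2t^2 - 15t - 36 = (t - 4)(t + 3)^2.
t = -3 has algebraic multiplicity 2; rank(B + 3I) = 2, so geometric multiplicity = 1.
Geometric multiplicity < algebraic multiplicity, so B is not diagonalizable.

No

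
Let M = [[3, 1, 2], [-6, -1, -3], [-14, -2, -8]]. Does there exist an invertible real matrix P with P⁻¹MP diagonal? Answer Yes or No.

No

Characteristic polynomial: p(s) = s^3 + 6s^2 + 9s + 4 = (s + 1)^2(s + 4).
s = -1 has algebraic multiplicity 2; rank(M + 1I) = 2, so geometric multiplicity = 1.
Geometric multiplicity < algebraic multiplicity, so M is not diagonalizable.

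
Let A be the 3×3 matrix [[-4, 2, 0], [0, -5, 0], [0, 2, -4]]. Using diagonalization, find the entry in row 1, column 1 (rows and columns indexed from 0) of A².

Characteristic polynomial: λ^3 + 13λ^2 + 56λ + 80 = (λ + 4)^2(λ + 5), so the eigenvalues are -5, -4, -4.
λ=-4: eigenvector (1, 0, 1).
λ=-5: eigenvector (-2, 1, -2).
λ=-4: eigenvector (-1, 0, 0).
P = [[1, -2, -1], [0, 1, 0], [1, -2, 0]], D = diag(-4, -5, -4), P⁻¹ = [[0, 2, 1], [0, 1, 0], [-1, 0, 1]].
A² = P·diag(16, 25, 16)·P⁻¹ = [[16, -18, 0], [0, 25, 0], [0, -18, 16]].
The requested entry is 25.

25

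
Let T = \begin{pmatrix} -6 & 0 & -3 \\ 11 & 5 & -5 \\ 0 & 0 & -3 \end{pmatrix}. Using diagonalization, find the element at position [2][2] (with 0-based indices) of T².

9

Characteristic polynomial: s^3 + 4s^2 - 27s - 90 = (s - 5)(s + 3)(s + 6), so the eigenvalues are -6, -3, 5.
s=-3: eigenvector (-1, 2, 1).
s=5: eigenvector (0, 1, 0).
s=-6: eigenvector (1, -1, 0).
P = [[-1, 0, 1], [2, 1, -1], [1, 0, 0]], D = diag(-3, 5, -6), P⁻¹ = [[0, 0, 1], [1, 1, -1], [1, 0, 1]].
T² = P·diag(9, 25, 36)·P⁻¹ = [[36, 0, 27], [-11, 25, -43], [0, 0, 9]].
The requested entry is 9.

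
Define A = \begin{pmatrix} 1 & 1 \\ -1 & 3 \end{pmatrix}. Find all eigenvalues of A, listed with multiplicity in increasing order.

Characteristic polynomial: p(λ) = λ^2 - 4λ + 4 = (λ - 2)^2.
Roots (with multiplicity): 2, 2.

2, 2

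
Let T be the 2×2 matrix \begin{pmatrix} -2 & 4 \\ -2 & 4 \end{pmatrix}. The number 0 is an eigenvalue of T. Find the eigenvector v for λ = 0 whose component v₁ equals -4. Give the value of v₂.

T = [[-2, 4], [-2, 4]].
Solving (T)v = 0 gives the eigenspace spanned by (-4, -2).
With v₁ = -4, v = (-4, -2), so v₂ = -2.

-2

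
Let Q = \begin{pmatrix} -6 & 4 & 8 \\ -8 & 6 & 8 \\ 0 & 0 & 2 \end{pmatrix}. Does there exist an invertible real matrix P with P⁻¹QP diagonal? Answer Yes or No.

Characteristic polynomial: p(μ) = μ^3 - 2μ^2 - 4μ + 8 = (μ - 2)^2(μ + 2).
μ = 2 has algebraic multiplicity 2; rank(Q − 2I) = 1, so geometric multiplicity = 2.
Every eigenvalue has geometric = algebraic multiplicity, so Q is diagonalizable.

Yes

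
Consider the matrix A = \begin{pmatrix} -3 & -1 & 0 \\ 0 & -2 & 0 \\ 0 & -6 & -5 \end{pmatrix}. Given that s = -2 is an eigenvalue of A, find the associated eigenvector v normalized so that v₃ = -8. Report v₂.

A + 2I = [[-1, -1, 0], [0, 0, 0], [0, -6, -3]].
Solving (A + 2I)v = 0 gives the eigenspace spanned by (-4, 4, -8).
With v₃ = -8, v = (-4, 4, -8), so v₂ = 4.

4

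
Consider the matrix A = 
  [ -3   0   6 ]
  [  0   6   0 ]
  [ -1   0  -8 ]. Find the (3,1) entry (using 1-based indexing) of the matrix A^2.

11

Characteristic polynomial: s^3 + 5s^2 - 36s - 180 = (s - 6)(s + 5)(s + 6), so the eigenvalues are -6, -5, 6.
s=6: eigenvector (0, 1, 0).
s=-5: eigenvector (3, 0, -1).
s=-6: eigenvector (-2, 0, 1).
P = [[0, 3, -2], [1, 0, 0], [0, -1, 1]], D = diag(6, -5, -6), P⁻¹ = [[0, 1, 0], [1, 0, 2], [1, 0, 3]].
A² = P·diag(36, 25, 36)·P⁻¹ = [[3, 0, -66], [0, 36, 0], [11, 0, 58]].
The requested entry is 11.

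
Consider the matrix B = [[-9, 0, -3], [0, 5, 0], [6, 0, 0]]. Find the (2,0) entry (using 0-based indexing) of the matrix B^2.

-54

Characteristic polynomial: t^3 + 4t^2 - 27t - 90 = (t - 5)(t + 3)(t + 6), so the eigenvalues are -6, -3, 5.
t=5: eigenvector (0, 1, 0).
t=-3: eigenvector (1, 0, -2).
t=-6: eigenvector (1, 0, -1).
P = [[0, 1, 1], [1, 0, 0], [0, -2, -1]], D = diag(5, -3, -6), P⁻¹ = [[0, 1, 0], [-1, 0, -1], [2, 0, 1]].
B² = P·diag(25, 9, 36)·P⁻¹ = [[63, 0, 27], [0, 25, 0], [-54, 0, -18]].
The requested entry is -54.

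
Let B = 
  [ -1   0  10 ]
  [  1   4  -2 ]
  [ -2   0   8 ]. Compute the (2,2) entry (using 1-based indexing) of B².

Characteristic polynomial: r^3 - 11r^2 + 40r - 48 = (r - 4)^2(r - 3), so the eigenvalues are 3, 4, 4.
r=4: eigenvector (2, 0, 1).
r=4: eigenvector (-8, 1, -4).
r=3: eigenvector (5, -1, 2).
P = [[2, -8, 5], [0, 1, -1], [1, -4, 2]], D = diag(4, 4, 3), P⁻¹ = [[2, 4, -3], [1, 1, -2], [1, 0, -2]].
B² = P·diag(16, 16, 9)·P⁻¹ = [[-19, 0, 70], [7, 16, -14], [-14, 0, 44]].
The requested entry is 16.

16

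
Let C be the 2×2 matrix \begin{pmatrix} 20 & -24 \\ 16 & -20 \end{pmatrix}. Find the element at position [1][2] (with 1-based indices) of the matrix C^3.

Characteristic polynomial: r^2 - 16 = (r - 4)(r + 4), so the eigenvalues are -4, 4.
r=4: eigenvector (3, 2).
r=-4: eigenvector (1, 1).
P = [[3, 1], [2, 1]], D = diag(4, -4), P⁻¹ = [[1, -1], [-2, 3]].
C³ = P·diag(64, -64)·P⁻¹ = [[320, -384], [256, -320]].
The requested entry is -384.

-384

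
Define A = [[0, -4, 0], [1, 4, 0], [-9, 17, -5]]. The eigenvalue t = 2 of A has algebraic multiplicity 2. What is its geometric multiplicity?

A − 2I = [[-2, -4, 0], [1, 2, 0], [-9, 17, -7]].
This matrix has rank 2, so its null space has dimension 3 − 2 = 1.

1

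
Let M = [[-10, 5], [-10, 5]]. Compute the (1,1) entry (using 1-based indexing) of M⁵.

-6250

Characteristic polynomial: λ^2 + 5λ = λ(λ + 5), so the eigenvalues are -5, 0.
λ=-5: eigenvector (1, 1).
λ=0: eigenvector (1, 2).
P = [[1, 1], [1, 2]], D = diag(-5, 0), P⁻¹ = [[2, -1], [-1, 1]].
M⁵ = P·diag(-3125, 0)·P⁻¹ = [[-6250, 3125], [-6250, 3125]].
The requested entry is -6250.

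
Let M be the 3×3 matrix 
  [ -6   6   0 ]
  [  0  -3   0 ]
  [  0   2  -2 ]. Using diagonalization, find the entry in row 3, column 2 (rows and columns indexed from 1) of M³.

Characteristic polynomial: μ^3 + 11μ^2 + 36μ + 36 = (μ + 2)(μ + 3)(μ + 6), so the eigenvalues are -6, -3, -2.
μ=-2: eigenvector (0, 0, 1).
μ=-3: eigenvector (2, 1, -2).
μ=-6: eigenvector (1, 0, 0).
P = [[0, 2, 1], [0, 1, 0], [1, -2, 0]], D = diag(-2, -3, -6), P⁻¹ = [[0, 2, 1], [0, 1, 0], [1, -2, 0]].
M³ = P·diag(-8, -27, -216)·P⁻¹ = [[-216, 378, 0], [0, -27, 0], [0, 38, -8]].
The requested entry is 38.

38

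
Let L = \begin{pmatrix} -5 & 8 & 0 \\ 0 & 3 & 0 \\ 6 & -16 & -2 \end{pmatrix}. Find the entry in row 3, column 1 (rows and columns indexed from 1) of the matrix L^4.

Characteristic polynomial: s^3 + 4s^2 - 11s - 30 = (s - 3)(s + 2)(s + 5), so the eigenvalues are -5, -2, 3.
s=-5: eigenvector (1, 0, -2).
s=3: eigenvector (1, 1, -2).
s=-2: eigenvector (0, 0, 1).
P = [[1, 1, 0], [0, 1, 0], [-2, -2, 1]], D = diag(-5, 3, -2), P⁻¹ = [[1, -1, 0], [0, 1, 0], [2, 0, 1]].
L⁴ = P·diag(625, 81, 16)·P⁻¹ = [[625, -544, 0], [0, 81, 0], [-1218, 1088, 16]].
The requested entry is -1218.

-1218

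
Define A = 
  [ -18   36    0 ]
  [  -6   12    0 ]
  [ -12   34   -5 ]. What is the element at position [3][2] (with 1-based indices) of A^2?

Characteristic polynomial: t^3 + 11t^2 + 30t = t(t + 5)(t + 6), so the eigenvalues are -6, -5, 0.
t=-6: eigenvector (3, 1, 2).
t=0: eigenvector (2, 1, 2).
t=-5: eigenvector (0, 0, 1).
P = [[3, 2, 0], [1, 1, 0], [2, 2, 1]], D = diag(-6, 0, -5), P⁻¹ = [[1, -2, 0], [-1, 3, 0], [0, -2, 1]].
A² = P·diag(36, 0, 25)·P⁻¹ = [[108, -216, 0], [36, -72, 0], [72, -194, 25]].
The requested entry is -194.

-194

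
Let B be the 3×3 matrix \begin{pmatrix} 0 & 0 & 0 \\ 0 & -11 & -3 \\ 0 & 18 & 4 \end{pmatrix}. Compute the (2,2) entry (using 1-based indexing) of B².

Characteristic polynomial: t^3 + 7t^2 + 10t = t(t + 2)(t + 5), so the eigenvalues are -5, -2, 0.
t=0: eigenvector (1, 0, 0).
t=-2: eigenvector (0, -1, 3).
t=-5: eigenvector (0, 1, -2).
P = [[1, 0, 0], [0, -1, 1], [0, 3, -2]], D = diag(0, -2, -5), P⁻¹ = [[1, 0, 0], [0, 2, 1], [0, 3, 1]].
B² = P·diag(0, 4, 25)·P⁻¹ = [[0, 0, 0], [0, 67, 21], [0, -126, -38]].
The requested entry is 67.

67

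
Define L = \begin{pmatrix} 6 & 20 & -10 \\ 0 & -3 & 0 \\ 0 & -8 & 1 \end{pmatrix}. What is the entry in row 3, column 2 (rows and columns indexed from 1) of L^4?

160

Characteristic polynomial: μ^3 - 4μ^2 - 15μ + 18 = (μ - 6)(μ - 1)(μ + 3), so the eigenvalues are -3, 1, 6.
μ=6: eigenvector (1, 0, 0).
μ=-3: eigenvector (0, 1, 2).
μ=1: eigenvector (2, 0, 1).
P = [[1, 0, 2], [0, 1, 0], [0, 2, 1]], D = diag(6, -3, 1), P⁻¹ = [[1, 4, -2], [0, 1, 0], [0, -2, 1]].
L⁴ = P·diag(1296, 81, 1)·P⁻¹ = [[1296, 5180, -2590], [0, 81, 0], [0, 160, 1]].
The requested entry is 160.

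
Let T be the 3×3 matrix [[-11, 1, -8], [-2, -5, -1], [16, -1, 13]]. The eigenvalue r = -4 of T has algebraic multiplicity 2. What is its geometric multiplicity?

1

T + 4I = [[-7, 1, -8], [-2, -1, -1], [16, -1, 17]].
This matrix has rank 2, so its null space has dimension 3 − 2 = 1.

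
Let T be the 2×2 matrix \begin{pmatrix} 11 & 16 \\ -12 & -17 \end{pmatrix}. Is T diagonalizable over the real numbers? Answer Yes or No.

Yes

Characteristic polynomial: p(r) = r^2 + 6r + 5 = (r + 1)(r + 5).
All 2 eigenvalues are distinct, so T is diagonalizable.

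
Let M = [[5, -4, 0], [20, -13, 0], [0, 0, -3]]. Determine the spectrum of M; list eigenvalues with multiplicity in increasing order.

-5, -3, -3

Characteristic polynomial: p(μ) = μ^3 + 11μ^2 + 39μ + 45 = (μ + 3)^2(μ + 5).
Roots (with multiplicity): -5, -3, -3.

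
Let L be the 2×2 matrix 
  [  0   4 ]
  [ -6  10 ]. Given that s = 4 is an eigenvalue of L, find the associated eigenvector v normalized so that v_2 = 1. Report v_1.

L − 4I = [[-4, 4], [-6, 6]].
Solving (L − 4I)v = 0 gives the eigenspace spanned by (1, 1).
With v_2 = 1, v = (1, 1), so v_1 = 1.

1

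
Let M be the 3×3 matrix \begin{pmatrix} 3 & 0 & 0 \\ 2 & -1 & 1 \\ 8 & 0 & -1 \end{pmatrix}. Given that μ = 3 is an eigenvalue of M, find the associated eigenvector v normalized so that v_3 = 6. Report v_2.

3

M − 3I = [[0, 0, 0], [2, -4, 1], [8, 0, -4]].
Solving (M − 3I)v = 0 gives the eigenspace spanned by (3, 3, 6).
With v_3 = 6, v = (3, 3, 6), so v_2 = 3.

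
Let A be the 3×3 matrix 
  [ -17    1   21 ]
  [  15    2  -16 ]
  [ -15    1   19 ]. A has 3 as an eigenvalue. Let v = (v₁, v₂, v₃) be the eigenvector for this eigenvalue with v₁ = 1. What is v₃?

A − 3I = [[-20, 1, 21], [15, -1, -16], [-15, 1, 16]].
Solving (A − 3I)v = 0 gives the eigenspace spanned by (1, -1, 1).
With v₁ = 1, v = (1, -1, 1), so v₃ = 1.

1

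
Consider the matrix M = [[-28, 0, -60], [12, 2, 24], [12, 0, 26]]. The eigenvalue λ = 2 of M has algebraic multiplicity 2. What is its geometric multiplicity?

M − 2I = [[-30, 0, -60], [12, 0, 24], [12, 0, 24]].
This matrix has rank 1, so its null space has dimension 3 − 1 = 2.

2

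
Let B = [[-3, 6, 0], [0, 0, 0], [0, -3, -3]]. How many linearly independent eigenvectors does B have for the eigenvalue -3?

B + 3I = [[0, 6, 0], [0, 3, 0], [0, -3, 0]].
This matrix has rank 1, so its null space has dimension 3 − 1 = 2.

2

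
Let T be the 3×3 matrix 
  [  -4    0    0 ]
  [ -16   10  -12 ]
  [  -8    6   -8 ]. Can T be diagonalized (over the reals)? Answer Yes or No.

Characteristic polynomial: p(λ) = λ^3 + 2λ^2 - 16λ - 32 = (λ - 4)(λ + 2)(λ + 4).
All 3 eigenvalues are distinct, so T is diagonalizable.

Yes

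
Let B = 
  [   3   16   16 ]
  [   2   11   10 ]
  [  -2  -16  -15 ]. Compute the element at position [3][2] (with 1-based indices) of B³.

Characteristic polynomial: t^3 + t^2 - 17t + 15 = (t - 3)(t - 1)(t + 5), so the eigenvalues are -5, 1, 3.
t=3: eigenvector (1, 1, -1).
t=-5: eigenvector (-2, -1, 2).
t=1: eigenvector (0, -1, 1).
P = [[1, -2, 0], [1, -1, -1], [-1, 2, 1]], D = diag(3, -5, 1), P⁻¹ = [[1, 2, 2], [0, 1, 1], [1, 0, 1]].
B³ = P·diag(27, -125, 1)·P⁻¹ = [[27, 304, 304], [26, 179, 178], [-26, -304, -303]].
The requested entry is -304.

-304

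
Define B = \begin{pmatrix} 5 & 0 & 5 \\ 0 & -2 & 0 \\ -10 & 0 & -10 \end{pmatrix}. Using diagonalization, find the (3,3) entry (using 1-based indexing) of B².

Characteristic polynomial: μ^3 + 7μ^2 + 10μ = μ(μ + 2)(μ + 5), so the eigenvalues are -5, -2, 0.
μ=-5: eigenvector (1, 0, -2).
μ=-2: eigenvector (0, 1, 0).
μ=0: eigenvector (1, 0, -1).
P = [[1, 0, 1], [0, 1, 0], [-2, 0, -1]], D = diag(-5, -2, 0), P⁻¹ = [[-1, 0, -1], [0, 1, 0], [2, 0, 1]].
B² = P·diag(25, 4, 0)·P⁻¹ = [[-25, 0, -25], [0, 4, 0], [50, 0, 50]].
The requested entry is 50.

50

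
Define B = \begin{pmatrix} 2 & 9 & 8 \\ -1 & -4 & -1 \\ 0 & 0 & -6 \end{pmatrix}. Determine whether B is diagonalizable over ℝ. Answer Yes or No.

Characteristic polynomial: p(λ) = λ^3 + 8λ^2 + 13λ + 6 = (λ + 1)^2(λ + 6).
λ = -1 has algebraic multiplicity 2; rank(B + 1I) = 2, so geometric multiplicity = 1.
Geometric multiplicity < algebraic multiplicity, so B is not diagonalizable.

No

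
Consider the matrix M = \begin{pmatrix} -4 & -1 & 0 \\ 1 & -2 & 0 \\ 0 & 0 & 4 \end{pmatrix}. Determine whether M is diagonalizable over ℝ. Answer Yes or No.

No

Characteristic polynomial: p(λ) = λ^3 + 2λ^2 - 15λ - 36 = (λ - 4)(λ + 3)^2.
λ = -3 has algebraic multiplicity 2; rank(M + 3I) = 2, so geometric multiplicity = 1.
Geometric multiplicity < algebraic multiplicity, so M is not diagonalizable.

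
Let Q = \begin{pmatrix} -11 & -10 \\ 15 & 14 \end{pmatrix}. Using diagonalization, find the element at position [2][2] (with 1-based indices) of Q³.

194

Characteristic polynomial: μ^2 - 3μ - 4 = (μ - 4)(μ + 1), so the eigenvalues are -1, 4.
μ=4: eigenvector (-2, 3).
μ=-1: eigenvector (-1, 1).
P = [[-2, -1], [3, 1]], D = diag(4, -1), P⁻¹ = [[1, 1], [-3, -2]].
Q³ = P·diag(64, -1)·P⁻¹ = [[-131, -130], [195, 194]].
The requested entry is 194.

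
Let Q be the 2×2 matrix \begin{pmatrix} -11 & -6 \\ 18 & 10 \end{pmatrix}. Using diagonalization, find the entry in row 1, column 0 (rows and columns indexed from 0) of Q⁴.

Characteristic polynomial: s^2 + s - 2 = (s - 1)(s + 2), so the eigenvalues are -2, 1.
s=1: eigenvector (1, -2).
s=-2: eigenvector (2, -3).
P = [[1, 2], [-2, -3]], D = diag(1, -2), P⁻¹ = [[-3, -2], [2, 1]].
Q⁴ = P·diag(1, 16)·P⁻¹ = [[61, 30], [-90, -44]].
The requested entry is -90.

-90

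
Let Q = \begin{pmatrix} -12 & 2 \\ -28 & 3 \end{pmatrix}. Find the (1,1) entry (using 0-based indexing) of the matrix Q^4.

Characteristic polynomial: μ^2 + 9μ + 20 = (μ + 4)(μ + 5), so the eigenvalues are -5, -4.
μ=-5: eigenvector (2, 7).
μ=-4: eigenvector (1, 4).
P = [[2, 1], [7, 4]], D = diag(-5, -4), P⁻¹ = [[4, -1], [-7, 2]].
Q⁴ = P·diag(625, 256)·P⁻¹ = [[3208, -738], [10332, -2327]].
The requested entry is -2327.

-2327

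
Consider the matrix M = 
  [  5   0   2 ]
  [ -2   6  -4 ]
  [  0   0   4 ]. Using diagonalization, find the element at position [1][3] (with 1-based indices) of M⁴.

738

Characteristic polynomial: t^3 - 15t^2 + 74t - 120 = (t - 6)(t - 5)(t - 4), so the eigenvalues are 4, 5, 6.
t=5: eigenvector (1, 2, 0).
t=4: eigenvector (-2, 0, 1).
t=6: eigenvector (0, 1, 0).
P = [[1, -2, 0], [2, 0, 1], [0, 1, 0]], D = diag(5, 4, 6), P⁻¹ = [[1, 0, 2], [0, 0, 1], [-2, 1, -4]].
M⁴ = P·diag(625, 256, 1296)·P⁻¹ = [[625, 0, 738], [-1342, 1296, -2684], [0, 0, 256]].
The requested entry is 738.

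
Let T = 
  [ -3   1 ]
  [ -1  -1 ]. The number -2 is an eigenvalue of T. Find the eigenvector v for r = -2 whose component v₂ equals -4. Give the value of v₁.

-4

T + 2I = [[-1, 1], [-1, 1]].
Solving (T + 2I)v = 0 gives the eigenspace spanned by (-4, -4).
With v₂ = -4, v = (-4, -4), so v₁ = -4.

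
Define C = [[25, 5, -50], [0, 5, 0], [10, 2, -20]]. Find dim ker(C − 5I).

C − 5I = [[20, 5, -50], [0, 0, 0], [10, 2, -25]].
This matrix has rank 2, so its null space has dimension 3 − 2 = 1.

1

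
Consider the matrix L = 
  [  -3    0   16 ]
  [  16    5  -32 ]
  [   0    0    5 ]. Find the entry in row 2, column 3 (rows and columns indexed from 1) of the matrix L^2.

Characteristic polynomial: r^3 - 7r^2 - 5r + 75 = (r - 5)^2(r + 3), so the eigenvalues are -3, 5, 5.
r=5: eigenvector (0, 1, 0).
r=-3: eigenvector (1, -2, 0).
r=5: eigenvector (2, 0, 1).
P = [[0, 1, 2], [1, -2, 0], [0, 0, 1]], D = diag(5, -3, 5), P⁻¹ = [[2, 1, -4], [1, 0, -2], [0, 0, 1]].
L² = P·diag(25, 9, 25)·P⁻¹ = [[9, 0, 32], [32, 25, -64], [0, 0, 25]].
The requested entry is -64.

-64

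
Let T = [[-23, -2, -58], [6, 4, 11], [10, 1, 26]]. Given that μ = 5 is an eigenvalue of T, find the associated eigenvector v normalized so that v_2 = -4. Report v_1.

T − 5I = [[-28, -2, -58], [6, -1, 11], [10, 1, 21]].
Solving (T − 5I)v = 0 gives the eigenspace spanned by (-8, -4, 4).
With v_2 = -4, v = (-8, -4, 4), so v_1 = -8.

-8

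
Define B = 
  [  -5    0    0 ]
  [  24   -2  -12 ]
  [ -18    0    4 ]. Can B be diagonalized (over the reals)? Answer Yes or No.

Characteristic polynomial: p(λ) = λ^3 + 3λ^2 - 18λ - 40 = (λ - 4)(λ + 2)(λ + 5).
All 3 eigenvalues are distinct, so B is diagonalizable.

Yes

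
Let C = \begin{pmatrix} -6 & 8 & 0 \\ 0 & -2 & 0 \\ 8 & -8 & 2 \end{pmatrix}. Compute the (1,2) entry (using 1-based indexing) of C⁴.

-2560

Characteristic polynomial: μ^3 + 6μ^2 - 4μ - 24 = (μ - 2)(μ + 2)(μ + 6), so the eigenvalues are -6, -2, 2.
μ=-6: eigenvector (1, 0, -1).
μ=-2: eigenvector (2, 1, -2).
μ=2: eigenvector (0, 0, 1).
P = [[1, 2, 0], [0, 1, 0], [-1, -2, 1]], D = diag(-6, -2, 2), P⁻¹ = [[1, -2, 0], [0, 1, 0], [1, 0, 1]].
C⁴ = P·diag(1296, 16, 16)·P⁻¹ = [[1296, -2560, 0], [0, 16, 0], [-1280, 2560, 16]].
The requested entry is -2560.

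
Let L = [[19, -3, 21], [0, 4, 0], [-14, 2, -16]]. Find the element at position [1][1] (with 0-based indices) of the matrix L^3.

64

Characteristic polynomial: μ^3 - 7μ^2 + 2μ + 40 = (μ - 5)(μ - 4)(μ + 2), so the eigenvalues are -2, 4, 5.
μ=4: eigenvector (3, 1, -2).
μ=5: eigenvector (3, 0, -2).
μ=-2: eigenvector (-1, 0, 1).
P = [[3, 3, -1], [1, 0, 0], [-2, -2, 1]], D = diag(4, 5, -2), P⁻¹ = [[0, 1, 0], [1, -1, 1], [2, 0, 3]].
L³ = P·diag(64, 125, -8)·P⁻¹ = [[391, -183, 399], [0, 64, 0], [-266, 122, -274]].
The requested entry is 64.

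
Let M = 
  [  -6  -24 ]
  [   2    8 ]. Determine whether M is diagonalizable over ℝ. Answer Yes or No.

Yes

Characteristic polynomial: p(λ) = λ^2 - 2λ = λ(λ - 2).
All 2 eigenvalues are distinct, so M is diagonalizable.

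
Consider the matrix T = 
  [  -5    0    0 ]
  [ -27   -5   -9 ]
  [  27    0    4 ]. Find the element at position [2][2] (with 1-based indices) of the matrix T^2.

Characteristic polynomial: r^3 + 6r^2 - 15r - 100 = (r - 4)(r + 5)^2, so the eigenvalues are -5, -5, 4.
r=-5: eigenvector (1, 3, -3).
r=4: eigenvector (0, -1, 1).
r=-5: eigenvector (0, 1, 0).
P = [[1, 0, 0], [3, -1, 1], [-3, 1, 0]], D = diag(-5, 4, -5), P⁻¹ = [[1, 0, 0], [3, 0, 1], [0, 1, 1]].
T² = P·diag(25, 16, 25)·P⁻¹ = [[25, 0, 0], [27, 25, 9], [-27, 0, 16]].
The requested entry is 25.

25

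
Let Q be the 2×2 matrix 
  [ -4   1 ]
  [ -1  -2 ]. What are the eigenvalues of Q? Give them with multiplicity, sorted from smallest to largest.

Characteristic polynomial: p(r) = r^2 + 6r + 9 = (r + 3)^2.
Roots (with multiplicity): -3, -3.

-3, -3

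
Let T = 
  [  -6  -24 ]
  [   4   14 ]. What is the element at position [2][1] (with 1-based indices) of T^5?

7744

Characteristic polynomial: λ^2 - 8λ + 12 = (λ - 6)(λ - 2), so the eigenvalues are 2, 6.
λ=6: eigenvector (-2, 1).
λ=2: eigenvector (3, -1).
P = [[-2, 3], [1, -1]], D = diag(6, 2), P⁻¹ = [[1, 3], [1, 2]].
T⁵ = P·diag(7776, 32)·P⁻¹ = [[-15456, -46464], [7744, 23264]].
The requested entry is 7744.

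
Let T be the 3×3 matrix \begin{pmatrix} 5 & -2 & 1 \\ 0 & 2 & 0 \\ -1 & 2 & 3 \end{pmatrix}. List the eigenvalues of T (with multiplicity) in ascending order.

2, 4, 4

Characteristic polynomial: p(μ) = μ^3 - 10μ^2 + 32μ - 32 = (μ - 4)^2(μ - 2).
Roots (with multiplicity): 2, 4, 4.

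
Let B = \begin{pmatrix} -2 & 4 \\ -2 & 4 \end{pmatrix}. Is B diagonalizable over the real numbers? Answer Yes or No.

Yes

Characteristic polynomial: p(r) = r^2 - 2r = r(r - 2).
All 2 eigenvalues are distinct, so B is diagonalizable.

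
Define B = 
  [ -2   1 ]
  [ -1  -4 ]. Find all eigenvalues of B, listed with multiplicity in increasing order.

-3, -3

Characteristic polynomial: p(t) = t^2 + 6t + 9 = (t + 3)^2.
Roots (with multiplicity): -3, -3.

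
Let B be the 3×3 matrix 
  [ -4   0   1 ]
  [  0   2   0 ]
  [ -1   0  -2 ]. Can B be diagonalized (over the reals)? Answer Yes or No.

No

Characteristic polynomial: p(t) = t^3 + 4t^2 - 3t - 18 = (t - 2)(t + 3)^2.
t = -3 has algebraic multiplicity 2; rank(B + 3I) = 2, so geometric multiplicity = 1.
Geometric multiplicity < algebraic multiplicity, so B is not diagonalizable.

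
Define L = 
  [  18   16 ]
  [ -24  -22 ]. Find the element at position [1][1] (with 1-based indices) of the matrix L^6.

-93120

Characteristic polynomial: λ^2 + 4λ - 12 = (λ - 2)(λ + 6), so the eigenvalues are -6, 2.
λ=-6: eigenvector (-2, 3).
λ=2: eigenvector (1, -1).
P = [[-2, 1], [3, -1]], D = diag(-6, 2), P⁻¹ = [[1, 1], [3, 2]].
L⁶ = P·diag(46656, 64)·P⁻¹ = [[-93120, -93184], [139776, 139840]].
The requested entry is -93120.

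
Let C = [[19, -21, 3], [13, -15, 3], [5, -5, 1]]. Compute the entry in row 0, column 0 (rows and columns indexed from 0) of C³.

655

Characteristic polynomial: s^3 - 5s^2 - 8s + 12 = (s - 6)(s - 1)(s + 2), so the eigenvalues are -2, 1, 6.
s=1: eigenvector (1, 1, 1).
s=-2: eigenvector (1, 1, 0).
s=6: eigenvector (3, 2, 1).
P = [[1, 1, 3], [1, 1, 2], [1, 0, 1]], D = diag(1, -2, 6), P⁻¹ = [[-1, 1, 1], [-1, 2, -1], [1, -1, 0]].
C³ = P·diag(1, -8, 216)·P⁻¹ = [[655, -663, 9], [439, -447, 9], [215, -215, 1]].
The requested entry is 655.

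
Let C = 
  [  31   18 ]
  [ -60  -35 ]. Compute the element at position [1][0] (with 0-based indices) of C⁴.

6240

Characteristic polynomial: r^2 + 4r - 5 = (r - 1)(r + 5), so the eigenvalues are -5, 1.
r=-5: eigenvector (1, -2).
r=1: eigenvector (3, -5).
P = [[1, 3], [-2, -5]], D = diag(-5, 1), P⁻¹ = [[-5, -3], [2, 1]].
C⁴ = P·diag(625, 1)·P⁻¹ = [[-3119, -1872], [6240, 3745]].
The requested entry is 6240.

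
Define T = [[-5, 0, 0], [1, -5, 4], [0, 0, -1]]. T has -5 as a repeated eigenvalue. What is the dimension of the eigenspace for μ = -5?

T + 5I = [[0, 0, 0], [1, 0, 4], [0, 0, 4]].
This matrix has rank 2, so its null space has dimension 3 − 2 = 1.

1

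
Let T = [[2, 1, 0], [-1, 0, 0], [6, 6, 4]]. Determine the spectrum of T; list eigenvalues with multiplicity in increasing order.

Characteristic polynomial: p(λ) = λ^3 - 6λ^2 + 9λ - 4 = (λ - 4)(λ - 1)^2.
Roots (with multiplicity): 1, 1, 4.

1, 1, 4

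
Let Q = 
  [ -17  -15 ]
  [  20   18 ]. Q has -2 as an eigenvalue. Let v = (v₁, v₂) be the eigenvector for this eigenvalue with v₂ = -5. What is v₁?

5

Q + 2I = [[-15, -15], [20, 20]].
Solving (Q + 2I)v = 0 gives the eigenspace spanned by (5, -5).
With v₂ = -5, v = (5, -5), so v₁ = 5.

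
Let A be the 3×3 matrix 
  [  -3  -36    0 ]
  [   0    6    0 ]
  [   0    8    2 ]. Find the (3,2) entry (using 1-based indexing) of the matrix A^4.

2560

Characteristic polynomial: r^3 - 5r^2 - 12r + 36 = (r - 6)(r - 2)(r + 3), so the eigenvalues are -3, 2, 6.
r=6: eigenvector (-4, 1, 2).
r=-3: eigenvector (1, 0, 0).
r=2: eigenvector (0, 0, 1).
P = [[-4, 1, 0], [1, 0, 0], [2, 0, 1]], D = diag(6, -3, 2), P⁻¹ = [[0, 1, 0], [1, 4, 0], [0, -2, 1]].
A⁴ = P·diag(1296, 81, 16)·P⁻¹ = [[81, -4860, 0], [0, 1296, 0], [0, 2560, 16]].
The requested entry is 2560.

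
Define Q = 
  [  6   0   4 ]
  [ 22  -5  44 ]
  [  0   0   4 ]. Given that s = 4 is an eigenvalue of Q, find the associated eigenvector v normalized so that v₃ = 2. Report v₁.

-4

Q − 4I = [[2, 0, 4], [22, -9, 44], [0, 0, 0]].
Solving (Q − 4I)v = 0 gives the eigenspace spanned by (-4, 0, 2).
With v₃ = 2, v = (-4, 0, 2), so v₁ = -4.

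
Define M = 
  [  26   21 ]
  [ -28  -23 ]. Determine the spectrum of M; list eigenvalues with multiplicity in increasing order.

-2, 5

Characteristic polynomial: p(t) = t^2 - 3t - 10 = (t - 5)(t + 2).
Roots (with multiplicity): -2, 5.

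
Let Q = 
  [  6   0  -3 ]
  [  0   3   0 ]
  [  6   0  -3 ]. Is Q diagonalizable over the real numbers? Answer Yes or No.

Characteristic polynomial: p(μ) = μ^3 - 6μ^2 + 9μ = μ(μ - 3)^2.
μ = 3 has algebraic multiplicity 2; rank(Q − 3I) = 1, so geometric multiplicity = 2.
Every eigenvalue has geometric = algebraic multiplicity, so Q is diagonalizable.

Yes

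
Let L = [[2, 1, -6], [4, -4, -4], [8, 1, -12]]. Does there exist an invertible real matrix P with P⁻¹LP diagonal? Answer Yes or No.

No

Characteristic polynomial: p(μ) = μ^3 + 14μ^2 + 64μ + 96 = (μ + 4)^2(μ + 6).
μ = -4 has algebraic multiplicity 2; rank(L + 4I) = 2, so geometric multiplicity = 1.
Geometric multiplicity < algebraic multiplicity, so L is not diagonalizable.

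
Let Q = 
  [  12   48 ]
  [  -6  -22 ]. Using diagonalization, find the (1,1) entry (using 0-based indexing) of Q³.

-1432

Characteristic polynomial: λ^2 + 10λ + 24 = (λ + 4)(λ + 6), so the eigenvalues are -6, -4.
λ=-4: eigenvector (-3, 1).
λ=-6: eigenvector (-8, 3).
P = [[-3, -8], [1, 3]], D = diag(-4, -6), P⁻¹ = [[-3, -8], [1, 3]].
Q³ = P·diag(-64, -216)·P⁻¹ = [[1152, 3648], [-456, -1432]].
The requested entry is -1432.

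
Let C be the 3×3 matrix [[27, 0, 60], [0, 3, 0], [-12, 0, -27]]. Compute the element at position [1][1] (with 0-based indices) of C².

Characteristic polynomial: t^3 - 3t^2 - 9t + 27 = (t - 3)^2(t + 3), so the eigenvalues are -3, 3, 3.
t=3: eigenvector (5, 1, -2).
t=3: eigenvector (5, 0, -2).
t=-3: eigenvector (-2, 0, 1).
P = [[5, 5, -2], [1, 0, 0], [-2, -2, 1]], D = diag(3, 3, -3), P⁻¹ = [[0, 1, 0], [1, -1, 2], [2, 0, 5]].
C² = P·diag(9, 9, 9)·P⁻¹ = [[9, 0, 0], [0, 9, 0], [0, 0, 9]].
The requested entry is 9.

9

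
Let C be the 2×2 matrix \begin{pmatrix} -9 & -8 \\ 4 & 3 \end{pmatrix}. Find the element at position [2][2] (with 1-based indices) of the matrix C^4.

-623

Characteristic polynomial: λ^2 + 6λ + 5 = (λ + 1)(λ + 5), so the eigenvalues are -5, -1.
λ=-5: eigenvector (2, -1).
λ=-1: eigenvector (-1, 1).
P = [[2, -1], [-1, 1]], D = diag(-5, -1), P⁻¹ = [[1, 1], [1, 2]].
C⁴ = P·diag(625, 1)·P⁻¹ = [[1249, 1248], [-624, -623]].
The requested entry is -623.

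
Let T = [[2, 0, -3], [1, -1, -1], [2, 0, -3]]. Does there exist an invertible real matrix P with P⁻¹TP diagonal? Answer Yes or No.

Yes

Characteristic polynomial: p(s) = s^3 + 2s^2 + s = s(s + 1)^2.
s = -1 has algebraic multiplicity 2; rank(T + 1I) = 1, so geometric multiplicity = 2.
Every eigenvalue has geometric = algebraic multiplicity, so T is diagonalizable.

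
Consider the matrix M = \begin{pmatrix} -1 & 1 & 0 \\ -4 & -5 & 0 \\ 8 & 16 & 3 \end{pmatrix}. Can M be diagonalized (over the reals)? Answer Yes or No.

Characteristic polynomial: p(t) = t^3 + 3t^2 - 9t - 27 = (t - 3)(t + 3)^2.
t = -3 has algebraic multiplicity 2; rank(M + 3I) = 2, so geometric multiplicity = 1.
Geometric multiplicity < algebraic multiplicity, so M is not diagonalizable.

No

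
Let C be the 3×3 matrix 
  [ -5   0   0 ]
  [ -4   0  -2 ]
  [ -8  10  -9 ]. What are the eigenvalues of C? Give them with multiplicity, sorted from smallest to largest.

Characteristic polynomial: p(μ) = μ^3 + 14μ^2 + 65μ + 100 = (μ + 4)(μ + 5)^2.
Roots (with multiplicity): -5, -5, -4.

-5, -5, -4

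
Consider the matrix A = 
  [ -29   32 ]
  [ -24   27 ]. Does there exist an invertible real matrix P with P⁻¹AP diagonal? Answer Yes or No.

Yes

Characteristic polynomial: p(t) = t^2 + 2t - 15 = (t - 3)(t + 5).
All 2 eigenvalues are distinct, so A is diagonalizable.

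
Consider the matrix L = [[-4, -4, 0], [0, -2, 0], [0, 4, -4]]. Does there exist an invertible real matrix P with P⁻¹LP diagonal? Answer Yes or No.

Yes

Characteristic polynomial: p(r) = r^3 + 10r^2 + 32r + 32 = (r + 2)(r + 4)^2.
r = -4 has algebraic multiplicity 2; rank(L + 4I) = 1, so geometric multiplicity = 2.
Every eigenvalue has geometric = algebraic multiplicity, so L is diagonalizable.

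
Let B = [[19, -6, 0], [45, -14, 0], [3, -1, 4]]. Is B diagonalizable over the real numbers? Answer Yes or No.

Characteristic polynomial: p(t) = t^3 - 9t^2 + 24t - 16 = (t - 4)^2(t - 1).
t = 4 has algebraic multiplicity 2; rank(B − 4I) = 2, so geometric multiplicity = 1.
Geometric multiplicity < algebraic multiplicity, so B is not diagonalizable.

No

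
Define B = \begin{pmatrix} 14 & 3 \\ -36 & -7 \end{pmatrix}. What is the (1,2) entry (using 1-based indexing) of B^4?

Characteristic polynomial: μ^2 - 7μ + 10 = (μ - 5)(μ - 2), so the eigenvalues are 2, 5.
μ=5: eigenvector (1, -3).
μ=2: eigenvector (-1, 4).
P = [[1, -1], [-3, 4]], D = diag(5, 2), P⁻¹ = [[4, 1], [3, 1]].
B⁴ = P·diag(625, 16)·P⁻¹ = [[2452, 609], [-7308, -1811]].
The requested entry is 609.

609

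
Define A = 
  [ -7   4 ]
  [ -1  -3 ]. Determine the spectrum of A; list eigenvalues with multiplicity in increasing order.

Characteristic polynomial: p(μ) = μ^2 + 10μ + 25 = (μ + 5)^2.
Roots (with multiplicity): -5, -5.

-5, -5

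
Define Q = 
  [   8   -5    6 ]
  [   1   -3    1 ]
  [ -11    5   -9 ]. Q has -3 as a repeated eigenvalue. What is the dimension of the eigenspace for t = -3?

Q + 3I = [[11, -5, 6], [1, 0, 1], [-11, 5, -6]].
This matrix has rank 2, so its null space has dimension 3 − 2 = 1.

1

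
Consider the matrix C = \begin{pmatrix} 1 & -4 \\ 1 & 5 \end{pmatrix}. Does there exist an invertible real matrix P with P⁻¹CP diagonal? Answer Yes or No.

Characteristic polynomial: p(λ) = λ^2 - 6λ + 9 = (λ - 3)^2.
λ = 3 has algebraic multiplicity 2; rank(C − 3I) = 1, so geometric multiplicity = 1.
Geometric multiplicity < algebraic multiplicity, so C is not diagonalizable.

No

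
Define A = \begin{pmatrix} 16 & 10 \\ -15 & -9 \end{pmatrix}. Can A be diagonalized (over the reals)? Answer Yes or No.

Characteristic polynomial: p(λ) = λ^2 - 7λ + 6 = (λ - 6)(λ - 1).
All 2 eigenvalues are distinct, so A is diagonalizable.

Yes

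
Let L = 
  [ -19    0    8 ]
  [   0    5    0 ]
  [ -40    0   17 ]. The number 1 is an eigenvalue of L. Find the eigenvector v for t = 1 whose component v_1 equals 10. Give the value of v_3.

L − 1I = [[-20, 0, 8], [0, 4, 0], [-40, 0, 16]].
Solving (L − 1I)v = 0 gives the eigenspace spanned by (10, 0, 25).
With v_1 = 10, v = (10, 0, 25), so v_3 = 25.

25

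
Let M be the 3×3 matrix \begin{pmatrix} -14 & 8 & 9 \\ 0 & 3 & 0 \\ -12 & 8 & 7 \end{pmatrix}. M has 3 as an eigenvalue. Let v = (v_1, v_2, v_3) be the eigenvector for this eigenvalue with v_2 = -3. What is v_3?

-3

M − 3I = [[-17, 8, 9], [0, 0, 0], [-12, 8, 4]].
Solving (M − 3I)v = 0 gives the eigenspace spanned by (-3, -3, -3).
With v_2 = -3, v = (-3, -3, -3), so v_3 = -3.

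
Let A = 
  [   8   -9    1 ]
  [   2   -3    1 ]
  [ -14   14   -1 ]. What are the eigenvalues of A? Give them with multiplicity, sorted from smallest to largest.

-1, -1, 6

Characteristic polynomial: p(t) = t^3 - 4t^2 - 11t - 6 = (t - 6)(t + 1)^2.
Roots (with multiplicity): -1, -1, 6.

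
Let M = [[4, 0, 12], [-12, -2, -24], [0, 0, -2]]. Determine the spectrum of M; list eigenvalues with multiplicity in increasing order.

-2, -2, 4

Characteristic polynomial: p(s) = s^3 - 12s - 16 = (s - 4)(s + 2)^2.
Roots (with multiplicity): -2, -2, 4.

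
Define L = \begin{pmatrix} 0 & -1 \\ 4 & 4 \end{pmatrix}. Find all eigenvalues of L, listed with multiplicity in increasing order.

2, 2

Characteristic polynomial: p(λ) = λ^2 - 4λ + 4 = (λ - 2)^2.
Roots (with multiplicity): 2, 2.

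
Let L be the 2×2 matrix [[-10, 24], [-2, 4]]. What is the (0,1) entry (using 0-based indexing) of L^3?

672

Characteristic polynomial: λ^2 + 6λ + 8 = (λ + 2)(λ + 4), so the eigenvalues are -4, -2.
λ=-4: eigenvector (4, 1).
λ=-2: eigenvector (3, 1).
P = [[4, 3], [1, 1]], D = diag(-4, -2), P⁻¹ = [[1, -3], [-1, 4]].
L³ = P·diag(-64, -8)·P⁻¹ = [[-232, 672], [-56, 160]].
The requested entry is 672.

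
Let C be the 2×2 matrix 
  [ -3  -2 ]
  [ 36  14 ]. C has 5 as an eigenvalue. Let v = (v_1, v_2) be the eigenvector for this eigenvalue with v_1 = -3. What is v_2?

12

C − 5I = [[-8, -2], [36, 9]].
Solving (C − 5I)v = 0 gives the eigenspace spanned by (-3, 12).
With v_1 = -3, v = (-3, 12), so v_2 = 12.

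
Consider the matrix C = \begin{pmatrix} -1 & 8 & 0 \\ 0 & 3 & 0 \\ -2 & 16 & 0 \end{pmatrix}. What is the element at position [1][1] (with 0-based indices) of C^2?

Characteristic polynomial: r^3 - 2r^2 - 3r = r(r - 3)(r + 1), so the eigenvalues are -1, 0, 3.
r=-1: eigenvector (1, 0, 2).
r=3: eigenvector (2, 1, 4).
r=0: eigenvector (0, 0, 1).
P = [[1, 2, 0], [0, 1, 0], [2, 4, 1]], D = diag(-1, 3, 0), P⁻¹ = [[1, -2, 0], [0, 1, 0], [-2, 0, 1]].
C² = P·diag(1, 9, 0)·P⁻¹ = [[1, 16, 0], [0, 9, 0], [2, 32, 0]].
The requested entry is 9.

9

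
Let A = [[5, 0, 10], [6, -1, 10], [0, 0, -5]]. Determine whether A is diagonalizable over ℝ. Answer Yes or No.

Yes

Characteristic polynomial: p(r) = r^3 + r^2 - 25r - 25 = (r - 5)(r + 1)(r + 5).
All 3 eigenvalues are distinct, so A is diagonalizable.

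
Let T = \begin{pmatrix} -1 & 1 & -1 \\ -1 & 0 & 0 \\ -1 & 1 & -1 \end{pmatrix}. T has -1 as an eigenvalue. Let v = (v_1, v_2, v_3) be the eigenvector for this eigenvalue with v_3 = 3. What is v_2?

3

T + 1I = [[0, 1, -1], [-1, 1, 0], [-1, 1, 0]].
Solving (T + 1I)v = 0 gives the eigenspace spanned by (3, 3, 3).
With v_3 = 3, v = (3, 3, 3), so v_2 = 3.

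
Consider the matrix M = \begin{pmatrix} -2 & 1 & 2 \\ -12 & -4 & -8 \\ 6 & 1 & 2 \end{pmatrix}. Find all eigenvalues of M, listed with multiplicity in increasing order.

Characteristic polynomial: p(t) = t^3 + 4t^2 + 4t = t(t + 2)^2.
Roots (with multiplicity): -2, -2, 0.

-2, -2, 0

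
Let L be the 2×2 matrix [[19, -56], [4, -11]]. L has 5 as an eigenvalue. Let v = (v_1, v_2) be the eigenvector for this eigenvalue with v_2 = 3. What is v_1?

L − 5I = [[14, -56], [4, -16]].
Solving (L − 5I)v = 0 gives the eigenspace spanned by (12, 3).
With v_2 = 3, v = (12, 3), so v_1 = 12.

12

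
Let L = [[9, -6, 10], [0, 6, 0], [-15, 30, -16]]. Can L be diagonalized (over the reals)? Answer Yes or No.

Yes

Characteristic polynomial: p(μ) = μ^3 + μ^2 - 36μ - 36 = (μ - 6)(μ + 1)(μ + 6).
All 3 eigenvalues are distinct, so L is diagonalizable.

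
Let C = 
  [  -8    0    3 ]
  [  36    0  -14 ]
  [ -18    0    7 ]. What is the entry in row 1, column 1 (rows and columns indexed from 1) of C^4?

46

Characteristic polynomial: r^3 + r^2 - 2r = r(r - 1)(r + 2), so the eigenvalues are -2, 0, 1.
r=0: eigenvector (0, 1, 0).
r=-2: eigenvector (-1, 4, -2).
r=1: eigenvector (-1, 6, -3).
P = [[0, -1, -1], [1, 4, 6], [0, -2, -3]], D = diag(0, -2, 1), P⁻¹ = [[0, 1, 2], [-3, 0, 1], [2, 0, -1]].
C⁴ = P·diag(0, 16, 1)·P⁻¹ = [[46, 0, -15], [-180, 0, 58], [90, 0, -29]].
The requested entry is 46.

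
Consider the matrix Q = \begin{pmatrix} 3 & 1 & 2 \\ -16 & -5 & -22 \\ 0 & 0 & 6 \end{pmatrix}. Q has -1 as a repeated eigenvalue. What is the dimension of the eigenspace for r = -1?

1

Q + 1I = [[4, 1, 2], [-16, -4, -22], [0, 0, 7]].
This matrix has rank 2, so its null space has dimension 3 − 2 = 1.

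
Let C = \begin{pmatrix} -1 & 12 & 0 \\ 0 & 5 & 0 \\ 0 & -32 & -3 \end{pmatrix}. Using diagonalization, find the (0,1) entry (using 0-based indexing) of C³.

252

Characteristic polynomial: r^3 - r^2 - 17r - 15 = (r - 5)(r + 1)(r + 3), so the eigenvalues are -3, -1, 5.
r=-1: eigenvector (1, 0, 0).
r=5: eigenvector (2, 1, -4).
r=-3: eigenvector (0, 0, 1).
P = [[1, 2, 0], [0, 1, 0], [0, -4, 1]], D = diag(-1, 5, -3), P⁻¹ = [[1, -2, 0], [0, 1, 0], [0, 4, 1]].
C³ = P·diag(-1, 125, -27)·P⁻¹ = [[-1, 252, 0], [0, 125, 0], [0, -608, -27]].
The requested entry is 252.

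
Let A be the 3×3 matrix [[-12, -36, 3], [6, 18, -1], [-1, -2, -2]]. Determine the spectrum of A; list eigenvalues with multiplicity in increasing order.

Characteristic polynomial: p(λ) = λ^3 - 4λ^2 - 11λ - 6 = (λ - 6)(λ + 1)^2.
Roots (with multiplicity): -1, -1, 6.

-1, -1, 6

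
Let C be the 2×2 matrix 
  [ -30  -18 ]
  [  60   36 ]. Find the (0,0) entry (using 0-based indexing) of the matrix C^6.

-233280

Characteristic polynomial: μ^2 - 6μ = μ(μ - 6), so the eigenvalues are 0, 6.
μ=6: eigenvector (1, -2).
μ=0: eigenvector (3, -5).
P = [[1, 3], [-2, -5]], D = diag(6, 0), P⁻¹ = [[-5, -3], [2, 1]].
C⁶ = P·diag(46656, 0)·P⁻¹ = [[-233280, -139968], [466560, 279936]].
The requested entry is -233280.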